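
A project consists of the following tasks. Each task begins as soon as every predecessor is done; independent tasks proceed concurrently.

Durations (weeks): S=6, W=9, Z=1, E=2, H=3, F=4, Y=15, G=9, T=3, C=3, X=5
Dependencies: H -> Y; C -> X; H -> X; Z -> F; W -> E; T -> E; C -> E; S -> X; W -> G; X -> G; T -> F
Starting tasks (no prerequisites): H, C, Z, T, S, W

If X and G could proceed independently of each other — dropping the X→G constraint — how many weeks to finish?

18

Before: longest chain S→X→G = 6+5+9 = 20, finish 20.
Without X→G, G's earliest start moves from 11 to 9.
New critical path: H→Y = 3+15 = 18 ⇒ 18 weeks.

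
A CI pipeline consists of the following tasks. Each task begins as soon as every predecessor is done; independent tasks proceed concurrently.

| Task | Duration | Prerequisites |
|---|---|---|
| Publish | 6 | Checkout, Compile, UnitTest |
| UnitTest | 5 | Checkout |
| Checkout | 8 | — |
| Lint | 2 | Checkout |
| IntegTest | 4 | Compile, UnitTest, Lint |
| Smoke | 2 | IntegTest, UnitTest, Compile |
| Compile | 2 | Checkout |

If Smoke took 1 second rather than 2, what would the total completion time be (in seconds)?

Baseline: Checkout→UnitTest→IntegTest→Smoke = 8+5+4+2 = 19 → 19 seconds.
Since Smoke is critical, the -1 change carries straight to that chain (now 18 seconds).
The binding chain switches to Checkout→UnitTest→Publish = 8+5+6 = 19; finish 19 seconds.

19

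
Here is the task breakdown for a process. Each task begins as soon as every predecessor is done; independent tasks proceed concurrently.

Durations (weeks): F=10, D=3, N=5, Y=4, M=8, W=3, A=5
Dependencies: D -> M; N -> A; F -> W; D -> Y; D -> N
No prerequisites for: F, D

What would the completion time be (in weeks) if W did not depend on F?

13

Original critical path: F→W = 10+3 = 13 ⇒ 13 weeks.
Without F→W, W's earliest start moves from 10 to 0.
New critical path: D→N→A = 3+5+5 = 13 ⇒ 13 weeks.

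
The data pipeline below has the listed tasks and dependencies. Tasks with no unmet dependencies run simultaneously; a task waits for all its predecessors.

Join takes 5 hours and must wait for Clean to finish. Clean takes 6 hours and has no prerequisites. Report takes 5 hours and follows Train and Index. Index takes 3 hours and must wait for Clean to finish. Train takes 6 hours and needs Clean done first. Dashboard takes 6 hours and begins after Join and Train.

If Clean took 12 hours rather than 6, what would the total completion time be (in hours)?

As given, the longest chain is Clean→Train→Dashboard = 6+6+6 = 18, so the finish is 18 hours.
Clean lies on that path, so at 12 hours the path becomes 24 hours.
That remains the longest chain; total 24 hours.

24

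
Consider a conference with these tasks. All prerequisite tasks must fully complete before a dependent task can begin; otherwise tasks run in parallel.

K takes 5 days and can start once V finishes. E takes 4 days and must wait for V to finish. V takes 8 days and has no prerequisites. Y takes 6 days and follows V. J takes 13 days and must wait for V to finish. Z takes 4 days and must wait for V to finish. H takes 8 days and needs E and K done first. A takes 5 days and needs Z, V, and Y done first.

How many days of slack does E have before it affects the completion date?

1

The longest chain is V→J = 8+13 = 21; overall finish 21 days.
E finishes as early as 12 and must finish by 13.
Float = 21 − 20 = 1.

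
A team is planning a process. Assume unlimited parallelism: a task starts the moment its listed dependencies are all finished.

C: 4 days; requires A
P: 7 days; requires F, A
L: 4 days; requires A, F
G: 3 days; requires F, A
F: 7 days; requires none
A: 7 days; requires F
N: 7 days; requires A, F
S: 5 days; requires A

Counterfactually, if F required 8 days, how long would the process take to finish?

Critical path before the change: F→A→N = 7+7+7 = 21 giving 21 days.
F is on the critical path; changing it to 8 makes that path 22 days.
The critical path is still F→A→N; finish is now 22 days.

22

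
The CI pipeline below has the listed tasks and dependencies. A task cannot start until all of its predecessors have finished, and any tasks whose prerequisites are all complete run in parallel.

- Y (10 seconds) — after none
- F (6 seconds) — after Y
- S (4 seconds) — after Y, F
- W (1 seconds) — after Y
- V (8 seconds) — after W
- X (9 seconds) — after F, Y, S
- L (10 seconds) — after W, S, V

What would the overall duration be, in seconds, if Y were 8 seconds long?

Actual critical path: Y→F→S→L = 10+6+4+10 = 30 ⇒ 30 seconds.
Y lies on that path, so at 8 seconds the path becomes 28 seconds.
That remains the longest chain; total 28 seconds.

28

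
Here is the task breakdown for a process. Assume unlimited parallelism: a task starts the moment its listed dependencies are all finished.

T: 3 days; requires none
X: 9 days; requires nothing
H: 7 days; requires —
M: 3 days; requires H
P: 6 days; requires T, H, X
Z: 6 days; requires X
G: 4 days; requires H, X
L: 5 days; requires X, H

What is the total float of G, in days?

2

X→P = 9+6 = 15 sets the makespan at 15 days.
Longest path through G: 13 days (earliest finish 13, latest finish 15).
So G can slip 15 − 13 = 2 days.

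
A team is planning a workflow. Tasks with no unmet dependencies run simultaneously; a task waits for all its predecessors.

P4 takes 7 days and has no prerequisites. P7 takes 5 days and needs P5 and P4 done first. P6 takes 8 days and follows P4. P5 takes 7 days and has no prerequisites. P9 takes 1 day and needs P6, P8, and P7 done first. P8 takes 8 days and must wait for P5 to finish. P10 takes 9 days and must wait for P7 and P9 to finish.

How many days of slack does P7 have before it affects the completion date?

P4→P6→P9→P10 = 7+8+1+9 = 25 sets the makespan at 25 days.
Longest path through P7: 22 days (earliest finish 12, latest finish 15).
Float = 25 − 22 = 3.

3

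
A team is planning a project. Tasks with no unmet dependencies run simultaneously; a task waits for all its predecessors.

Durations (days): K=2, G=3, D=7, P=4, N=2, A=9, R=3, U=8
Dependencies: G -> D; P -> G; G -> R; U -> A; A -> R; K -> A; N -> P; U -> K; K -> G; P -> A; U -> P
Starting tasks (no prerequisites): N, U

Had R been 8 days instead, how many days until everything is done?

Actual critical path: U→P→A→R = 8+4+9+3 = 24 ⇒ 24 days.
Since R is critical, the +5 change carries straight to that chain (now 29 days).
That remains the longest chain; total 29 days.

29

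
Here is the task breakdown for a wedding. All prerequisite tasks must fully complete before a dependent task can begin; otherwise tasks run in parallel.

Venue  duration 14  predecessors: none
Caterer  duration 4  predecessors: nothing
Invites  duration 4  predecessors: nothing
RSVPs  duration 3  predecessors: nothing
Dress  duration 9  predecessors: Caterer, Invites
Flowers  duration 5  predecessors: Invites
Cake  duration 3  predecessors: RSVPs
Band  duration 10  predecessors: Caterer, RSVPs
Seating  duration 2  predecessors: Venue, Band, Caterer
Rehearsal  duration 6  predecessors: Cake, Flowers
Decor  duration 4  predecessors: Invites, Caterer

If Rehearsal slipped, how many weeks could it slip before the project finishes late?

Critical path: Venue→Seating = 14+2 = 16, so the finish is 16 weeks.
Longest path through Rehearsal: 15 weeks (earliest finish 15, latest finish 16).
Slack of Rehearsal = 10 − 9 = 1 week.

1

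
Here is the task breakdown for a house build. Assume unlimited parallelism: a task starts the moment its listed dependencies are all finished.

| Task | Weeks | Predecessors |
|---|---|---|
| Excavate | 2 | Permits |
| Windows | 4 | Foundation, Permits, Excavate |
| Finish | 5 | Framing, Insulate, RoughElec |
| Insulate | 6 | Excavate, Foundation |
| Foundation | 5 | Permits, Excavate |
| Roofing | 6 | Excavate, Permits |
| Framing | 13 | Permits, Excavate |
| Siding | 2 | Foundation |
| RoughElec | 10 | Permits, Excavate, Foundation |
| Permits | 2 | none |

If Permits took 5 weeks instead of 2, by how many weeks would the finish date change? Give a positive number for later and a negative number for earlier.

Actual critical path: Permits→Excavate→Foundation→RoughElec→Finish = 2+2+5+10+5 = 24 ⇒ 24 weeks.
Permits is on the critical path; changing it to 5 makes that path 27 weeks.
No other chain overtakes it, so the finish is 27 weeks.
Change in finish: 27 − 24 = +3 weeks.

3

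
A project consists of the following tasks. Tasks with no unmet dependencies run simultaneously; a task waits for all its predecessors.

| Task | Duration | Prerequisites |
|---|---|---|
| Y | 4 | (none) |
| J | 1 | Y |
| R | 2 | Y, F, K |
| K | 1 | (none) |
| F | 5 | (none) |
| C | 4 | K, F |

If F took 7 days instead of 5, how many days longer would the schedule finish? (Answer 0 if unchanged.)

Actual critical path: F→C = 5+4 = 9 ⇒ 9 days.
F is on the critical path; changing it to 7 makes that path 11 days.
The critical path is still F→C; finish is now 11 days.
Change in finish: 11 − 9 = +2 days.

2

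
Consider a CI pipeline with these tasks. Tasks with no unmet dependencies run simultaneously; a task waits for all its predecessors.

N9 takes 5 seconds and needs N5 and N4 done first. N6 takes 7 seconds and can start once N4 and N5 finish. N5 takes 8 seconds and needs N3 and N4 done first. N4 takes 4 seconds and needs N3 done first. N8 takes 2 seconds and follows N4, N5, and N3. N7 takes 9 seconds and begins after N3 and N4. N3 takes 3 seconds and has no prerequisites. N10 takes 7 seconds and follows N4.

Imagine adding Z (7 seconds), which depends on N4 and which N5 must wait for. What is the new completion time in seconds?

29

Originally the project takes 22 seconds.
With Z inserted, N5 now waits for max(N3, N4, Z).
New critical path: N3→N4→Z→N5→N6 = 3+4+7+8+7 = 29 ⇒ 29 seconds.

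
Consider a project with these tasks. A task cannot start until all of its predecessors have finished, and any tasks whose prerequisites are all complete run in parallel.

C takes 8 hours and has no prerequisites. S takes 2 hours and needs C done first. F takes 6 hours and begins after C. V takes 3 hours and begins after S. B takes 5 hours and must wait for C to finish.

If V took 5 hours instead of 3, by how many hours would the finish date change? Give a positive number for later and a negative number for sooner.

1

Actual critical path: C→F = 8+6 = 14 ⇒ 14 hours.
The longest path through V is only 13 hours, so V has float 1.
New critical path: C→S→V = 8+2+5 = 15 ⇒ 15 hours.
Change in finish: 15 − 14 = +1 hours.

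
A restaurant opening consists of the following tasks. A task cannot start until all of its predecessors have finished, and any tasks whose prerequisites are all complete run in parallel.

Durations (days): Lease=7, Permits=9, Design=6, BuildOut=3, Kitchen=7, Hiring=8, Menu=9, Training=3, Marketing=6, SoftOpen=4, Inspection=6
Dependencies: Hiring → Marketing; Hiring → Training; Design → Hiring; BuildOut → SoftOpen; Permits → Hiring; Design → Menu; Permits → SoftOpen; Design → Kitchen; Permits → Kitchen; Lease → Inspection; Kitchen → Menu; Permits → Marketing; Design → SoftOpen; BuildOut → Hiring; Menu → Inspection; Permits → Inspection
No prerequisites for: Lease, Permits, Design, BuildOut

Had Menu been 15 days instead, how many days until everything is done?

37

Critical path before the change: Permits→Kitchen→Menu→Inspection = 9+7+9+6 = 31 giving 31 days.
Since Menu is critical, the +6 change carries straight to that chain (now 37 days).
No other chain overtakes it, so the finish is 37 days.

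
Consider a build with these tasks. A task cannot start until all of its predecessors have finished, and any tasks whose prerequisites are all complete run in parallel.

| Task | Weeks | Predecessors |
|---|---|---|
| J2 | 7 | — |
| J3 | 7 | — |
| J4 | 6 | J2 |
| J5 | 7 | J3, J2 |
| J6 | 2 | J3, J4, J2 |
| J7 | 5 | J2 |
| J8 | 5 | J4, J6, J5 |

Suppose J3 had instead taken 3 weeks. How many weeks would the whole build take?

20

Actual critical path: J2→J4→J6→J8 = 7+6+2+5 = 20 ⇒ 20 weeks.
The longest path through J3 is only 19 weeks, so J3 has float 1.
No other chain overtakes it, so the finish is 20 weeks.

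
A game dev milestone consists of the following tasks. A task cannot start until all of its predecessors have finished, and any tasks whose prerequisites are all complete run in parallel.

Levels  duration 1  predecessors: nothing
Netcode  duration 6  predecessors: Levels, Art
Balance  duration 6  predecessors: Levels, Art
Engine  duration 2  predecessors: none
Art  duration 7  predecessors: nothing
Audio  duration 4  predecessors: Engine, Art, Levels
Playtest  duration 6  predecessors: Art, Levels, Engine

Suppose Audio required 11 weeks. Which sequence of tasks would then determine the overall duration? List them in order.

As given, the longest chain is Art→Netcode = 7+6 = 13, so the finish is 13 weeks.
Audio is off the critical path — its longest chain is 11 weeks, giving 2 of slack.
The binding chain switches to Art→Audio = 7+11 = 18; finish 18 weeks.

Art, Audio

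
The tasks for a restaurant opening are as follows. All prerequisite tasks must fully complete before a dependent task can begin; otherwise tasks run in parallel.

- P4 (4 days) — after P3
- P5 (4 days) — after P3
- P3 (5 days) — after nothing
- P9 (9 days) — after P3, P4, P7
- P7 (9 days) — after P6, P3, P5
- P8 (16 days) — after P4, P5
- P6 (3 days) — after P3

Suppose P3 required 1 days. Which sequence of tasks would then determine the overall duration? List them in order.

P3, P5, P7, P9

As given, the longest chain is P3→P5→P7→P9 = 5+4+9+9 = 27, so the finish is 27 days.
P3 lies on that path, so at 1 day the path becomes 23 days.
That remains the longest chain; total 23 days.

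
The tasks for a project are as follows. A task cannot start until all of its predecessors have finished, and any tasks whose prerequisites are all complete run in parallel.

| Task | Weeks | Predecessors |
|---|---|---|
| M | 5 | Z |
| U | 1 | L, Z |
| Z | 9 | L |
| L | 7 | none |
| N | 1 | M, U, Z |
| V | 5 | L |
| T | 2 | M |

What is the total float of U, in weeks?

5

L→Z→M→T = 7+9+5+2 = 23 sets the makespan at 23 weeks.
U finishes as early as 17 and must finish by 22.
Float = 23 − 18 = 5.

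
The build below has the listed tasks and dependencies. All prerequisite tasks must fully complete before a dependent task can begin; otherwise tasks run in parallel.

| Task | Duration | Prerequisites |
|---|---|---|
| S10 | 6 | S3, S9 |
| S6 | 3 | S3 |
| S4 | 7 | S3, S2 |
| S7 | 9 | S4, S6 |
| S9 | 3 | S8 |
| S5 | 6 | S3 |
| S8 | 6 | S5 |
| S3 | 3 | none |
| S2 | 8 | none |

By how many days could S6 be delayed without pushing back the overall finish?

Critical path: S2→S4→S7 = 8+7+9 = 24, so the finish is 24 days.
S6 finishes as early as 6 and must finish by 15.
Float = 24 − 15 = 9.

9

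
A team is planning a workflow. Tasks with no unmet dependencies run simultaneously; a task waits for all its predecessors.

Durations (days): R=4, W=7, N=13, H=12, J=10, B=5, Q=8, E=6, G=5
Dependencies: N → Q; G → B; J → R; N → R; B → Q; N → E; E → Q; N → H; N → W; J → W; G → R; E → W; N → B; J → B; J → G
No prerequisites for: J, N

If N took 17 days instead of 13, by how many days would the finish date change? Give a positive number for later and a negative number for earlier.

Baseline: J→G→B→Q = 10+5+5+8 = 28 → 28 days.
The longest path through N is only 27 days, so N has float 1.
New critical path: N→E→Q = 17+6+8 = 31 ⇒ 31 days.
Change in finish: 31 − 28 = +3 days.

3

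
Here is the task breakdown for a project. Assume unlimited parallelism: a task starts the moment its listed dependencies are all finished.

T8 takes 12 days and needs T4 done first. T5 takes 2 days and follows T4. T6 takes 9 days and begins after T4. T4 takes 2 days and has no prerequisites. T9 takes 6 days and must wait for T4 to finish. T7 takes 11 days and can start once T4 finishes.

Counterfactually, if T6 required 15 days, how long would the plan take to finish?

Baseline: T4→T8 = 2+12 = 14 → 14 days.
T6 is off the critical path — its longest chain is 11 days, giving 3 of slack.
Now T4→T6 = 2+15 = 17 is longest, so the finish becomes 17 days.

17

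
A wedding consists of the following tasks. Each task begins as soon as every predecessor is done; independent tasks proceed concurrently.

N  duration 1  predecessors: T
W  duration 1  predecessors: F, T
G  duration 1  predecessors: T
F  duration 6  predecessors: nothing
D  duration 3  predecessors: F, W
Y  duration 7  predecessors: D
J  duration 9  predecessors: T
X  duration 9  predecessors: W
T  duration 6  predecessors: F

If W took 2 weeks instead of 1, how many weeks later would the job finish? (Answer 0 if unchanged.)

1

Baseline: F→T→W→D→Y = 6+6+1+3+7 = 23 → 23 weeks.
W lies on that path, so at 2 weeks the path becomes 24 weeks.
That remains the longest chain; total 24 weeks.
Change in finish: 24 − 23 = +1 weeks.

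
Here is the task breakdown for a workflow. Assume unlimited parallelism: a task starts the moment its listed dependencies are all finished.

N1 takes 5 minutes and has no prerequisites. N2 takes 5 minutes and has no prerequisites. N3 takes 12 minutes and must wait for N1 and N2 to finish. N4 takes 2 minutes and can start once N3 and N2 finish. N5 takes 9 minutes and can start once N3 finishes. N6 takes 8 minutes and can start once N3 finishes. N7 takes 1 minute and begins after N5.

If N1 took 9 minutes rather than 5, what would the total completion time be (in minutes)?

31

As given, the longest chain is N1→N3→N5→N7 = 5+12+9+1 = 27, so the finish is 27 minutes.
N1 lies on that path, so at 9 minutes the path becomes 31 minutes.
The critical path is still N1→N3→N5→N7; finish is now 31 minutes.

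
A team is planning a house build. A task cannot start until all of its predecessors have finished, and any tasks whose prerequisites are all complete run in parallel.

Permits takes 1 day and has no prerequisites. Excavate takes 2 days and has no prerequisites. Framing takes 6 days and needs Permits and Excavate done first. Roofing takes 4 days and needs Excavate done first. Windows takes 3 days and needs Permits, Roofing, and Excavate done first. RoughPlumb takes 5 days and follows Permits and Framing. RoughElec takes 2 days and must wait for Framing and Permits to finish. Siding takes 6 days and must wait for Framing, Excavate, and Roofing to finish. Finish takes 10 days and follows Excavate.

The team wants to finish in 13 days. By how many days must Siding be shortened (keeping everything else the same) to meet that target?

Current finish: 14 days; target: 13.
Siding is on every critical path, so each day cut from Siding cuts the finish by one (this holds down to a finish of 13).
Need 14 − 13 = 1 day off Siding → Siding becomes 5 days, finish becomes 13.

1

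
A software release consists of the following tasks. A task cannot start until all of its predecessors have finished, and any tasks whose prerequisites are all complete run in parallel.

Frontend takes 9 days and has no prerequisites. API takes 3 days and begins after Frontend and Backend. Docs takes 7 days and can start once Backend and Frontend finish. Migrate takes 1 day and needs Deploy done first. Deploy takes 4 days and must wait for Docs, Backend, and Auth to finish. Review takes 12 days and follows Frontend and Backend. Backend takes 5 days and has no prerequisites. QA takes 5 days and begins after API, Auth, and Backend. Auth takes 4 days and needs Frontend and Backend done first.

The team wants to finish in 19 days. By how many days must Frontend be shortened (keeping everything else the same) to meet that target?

2

Current finish: 21 days; target: 19.
Frontend is on every critical path, so each day cut from Frontend cuts the finish by one (this holds down to a finish of 17).
Need 21 − 19 = 2 days off Frontend → Frontend becomes 7 days, finish becomes 19.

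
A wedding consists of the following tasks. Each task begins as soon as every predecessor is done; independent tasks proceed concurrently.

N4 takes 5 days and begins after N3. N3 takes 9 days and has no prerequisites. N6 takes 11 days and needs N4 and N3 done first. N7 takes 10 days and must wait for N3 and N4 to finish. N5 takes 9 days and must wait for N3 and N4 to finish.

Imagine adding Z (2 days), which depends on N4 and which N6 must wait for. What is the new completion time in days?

Originally the plan takes 25 days.
With Z inserted, N6 now waits for max(N4, N3, Z).
New critical path: N3→N4→Z→N6 = 9+5+2+11 = 27 ⇒ 27 days.

27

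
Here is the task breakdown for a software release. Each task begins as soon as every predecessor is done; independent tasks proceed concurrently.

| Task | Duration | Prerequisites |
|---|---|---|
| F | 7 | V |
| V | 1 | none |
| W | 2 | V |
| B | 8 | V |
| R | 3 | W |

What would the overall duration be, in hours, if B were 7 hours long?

8

Baseline: V→B = 1+8 = 9 → 9 hours.
B lies on that path, so at 7 hours the path becomes 8 hours.
No other chain overtakes it, so the finish is 8 hours.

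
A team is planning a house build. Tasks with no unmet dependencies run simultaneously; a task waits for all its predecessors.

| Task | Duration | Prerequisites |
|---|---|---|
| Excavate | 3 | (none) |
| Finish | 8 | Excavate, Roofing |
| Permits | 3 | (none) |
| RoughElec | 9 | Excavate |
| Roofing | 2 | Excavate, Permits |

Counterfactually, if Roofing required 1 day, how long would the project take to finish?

12

Critical path before the change: Permits→Roofing→Finish = 3+2+8 = 13 giving 13 days.
Roofing lies on that path, so at 1 day the path becomes 12 days.
That remains the longest chain; total 12 days.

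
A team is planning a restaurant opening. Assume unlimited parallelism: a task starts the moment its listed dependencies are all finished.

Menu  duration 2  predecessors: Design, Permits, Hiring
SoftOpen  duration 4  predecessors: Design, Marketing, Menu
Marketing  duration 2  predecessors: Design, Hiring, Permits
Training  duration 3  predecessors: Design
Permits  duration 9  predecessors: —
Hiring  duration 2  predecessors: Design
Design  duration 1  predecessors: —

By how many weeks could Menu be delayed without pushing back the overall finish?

Critical path: Permits→Menu→SoftOpen = 9+2+4 = 15, so the finish is 15 weeks.
The longest chain containing Menu totals 15 weeks.
So Menu can slip 11 − 11 = 0 weeks.

0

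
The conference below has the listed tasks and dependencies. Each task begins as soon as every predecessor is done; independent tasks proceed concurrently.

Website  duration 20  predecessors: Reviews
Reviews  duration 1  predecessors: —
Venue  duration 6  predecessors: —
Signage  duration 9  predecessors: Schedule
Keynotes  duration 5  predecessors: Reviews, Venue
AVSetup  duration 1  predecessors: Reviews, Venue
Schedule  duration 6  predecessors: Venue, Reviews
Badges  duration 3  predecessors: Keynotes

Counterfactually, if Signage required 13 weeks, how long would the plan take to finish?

Baseline: Venue→Schedule→Signage = 6+6+9 = 21 → 21 weeks.
Since Signage is critical, the +4 change carries straight to that chain (now 25 weeks).
That remains the longest chain; total 25 weeks.

25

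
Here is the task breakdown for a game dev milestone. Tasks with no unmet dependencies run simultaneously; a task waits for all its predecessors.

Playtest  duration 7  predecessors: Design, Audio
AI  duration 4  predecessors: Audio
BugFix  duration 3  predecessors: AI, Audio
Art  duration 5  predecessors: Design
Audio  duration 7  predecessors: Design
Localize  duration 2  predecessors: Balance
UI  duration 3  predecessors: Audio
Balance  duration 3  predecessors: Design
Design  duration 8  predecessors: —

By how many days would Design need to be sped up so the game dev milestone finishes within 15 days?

Current finish: 22 days; target: 15.
Design is on every critical path, so each day cut from Design cuts the finish by one (this holds down to a finish of 15).
Need 22 − 15 = 7 days off Design → Design becomes 1 day, finish becomes 15.

7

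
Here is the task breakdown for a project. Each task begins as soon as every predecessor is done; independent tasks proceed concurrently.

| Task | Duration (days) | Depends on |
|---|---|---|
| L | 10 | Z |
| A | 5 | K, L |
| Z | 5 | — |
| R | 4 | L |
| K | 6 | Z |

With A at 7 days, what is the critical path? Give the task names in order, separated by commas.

Z, L, A

Critical path before the change: Z→L→A = 5+10+5 = 20 giving 20 days.
A lies on that path, so at 7 days the path becomes 22 days.
That remains the longest chain; total 22 days.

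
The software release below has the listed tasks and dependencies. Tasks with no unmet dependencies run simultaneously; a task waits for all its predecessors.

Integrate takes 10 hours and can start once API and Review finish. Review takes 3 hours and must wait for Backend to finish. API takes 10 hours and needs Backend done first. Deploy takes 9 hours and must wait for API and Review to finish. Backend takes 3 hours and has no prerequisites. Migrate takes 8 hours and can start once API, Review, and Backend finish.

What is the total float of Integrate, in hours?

Backend→API→Integrate = 3+10+10 = 23 sets the makespan at 23 hours.
Integrate finishes as early as 23 and must finish by 23.
Slack of Integrate = 13 − 13 = 0 hours.

0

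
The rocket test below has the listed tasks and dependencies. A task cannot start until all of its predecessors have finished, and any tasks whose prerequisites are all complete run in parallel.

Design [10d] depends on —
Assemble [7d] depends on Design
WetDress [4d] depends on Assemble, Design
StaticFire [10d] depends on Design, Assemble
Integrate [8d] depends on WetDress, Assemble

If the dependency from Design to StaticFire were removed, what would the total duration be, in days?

With the dependency in place, Design→Assemble→WetDress→Integrate = 10+7+4+8 = 29 sets the finish at 29 days.
Dropping Design→StaticFire doesn't change StaticFire's earliest start (17); another predecessor still binds.
New critical path: Design→Assemble→WetDress→Integrate = 10+7+4+8 = 29 ⇒ 29 days.

29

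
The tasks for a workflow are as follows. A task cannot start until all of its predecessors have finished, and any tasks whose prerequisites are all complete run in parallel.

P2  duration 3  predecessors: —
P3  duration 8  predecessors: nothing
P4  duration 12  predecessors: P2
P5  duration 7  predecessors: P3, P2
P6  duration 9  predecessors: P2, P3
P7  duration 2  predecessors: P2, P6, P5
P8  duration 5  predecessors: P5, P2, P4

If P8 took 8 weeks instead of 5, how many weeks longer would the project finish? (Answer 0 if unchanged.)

3

Actual critical path: P2→P4→P8 = 3+12+5 = 20 ⇒ 20 weeks.
P8 is on the critical path; changing it to 8 makes that path 23 weeks.
No other chain overtakes it, so the finish is 23 weeks.
Change in finish: 23 − 20 = +3 weeks.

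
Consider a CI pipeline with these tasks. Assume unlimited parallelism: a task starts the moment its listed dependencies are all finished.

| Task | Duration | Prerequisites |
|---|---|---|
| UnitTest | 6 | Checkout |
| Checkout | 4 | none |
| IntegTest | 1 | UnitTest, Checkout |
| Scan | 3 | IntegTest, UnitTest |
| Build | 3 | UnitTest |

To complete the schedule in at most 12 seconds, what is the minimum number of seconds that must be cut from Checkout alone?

Current finish: 14 seconds; target: 12.
Checkout is on every critical path, so each second cut from Checkout cuts the finish by one (this holds down to a finish of 11).
Need 14 − 12 = 2 seconds off Checkout → Checkout becomes 2 seconds, finish becomes 12.

2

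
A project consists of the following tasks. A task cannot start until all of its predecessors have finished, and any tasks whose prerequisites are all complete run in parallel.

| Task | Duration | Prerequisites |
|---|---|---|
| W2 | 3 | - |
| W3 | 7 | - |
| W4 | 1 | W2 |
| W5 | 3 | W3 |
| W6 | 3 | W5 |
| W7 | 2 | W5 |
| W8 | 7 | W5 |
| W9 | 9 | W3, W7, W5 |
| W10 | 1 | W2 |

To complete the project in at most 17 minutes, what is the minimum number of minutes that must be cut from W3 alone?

Current finish: 21 minutes; target: 17.
W3 is on every critical path, so each minute cut from W3 cuts the finish by one (this holds down to a finish of 15).
Need 21 − 17 = 4 minutes off W3 → W3 becomes 3 minutes, finish becomes 17.

4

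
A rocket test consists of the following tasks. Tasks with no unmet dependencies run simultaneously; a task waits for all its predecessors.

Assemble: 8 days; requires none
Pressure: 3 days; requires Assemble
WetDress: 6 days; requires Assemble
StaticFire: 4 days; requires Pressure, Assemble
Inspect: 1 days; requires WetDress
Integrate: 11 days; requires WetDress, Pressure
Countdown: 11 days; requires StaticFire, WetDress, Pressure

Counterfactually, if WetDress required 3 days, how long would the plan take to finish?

26

The binding path is Assemble→Pressure→StaticFire→Countdown = 8+3+4+11 = 26; finish at 26 days.
WetDress has 1 day of float (longest path through it is 25).
The critical path is still Assemble→Pressure→StaticFire→Countdown; finish is now 26 days.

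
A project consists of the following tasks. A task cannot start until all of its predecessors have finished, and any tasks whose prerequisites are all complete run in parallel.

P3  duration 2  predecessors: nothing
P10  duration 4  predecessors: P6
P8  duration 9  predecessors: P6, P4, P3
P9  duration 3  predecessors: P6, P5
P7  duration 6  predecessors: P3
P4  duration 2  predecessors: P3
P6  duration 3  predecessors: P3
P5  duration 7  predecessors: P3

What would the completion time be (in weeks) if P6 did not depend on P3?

With the dependency in place, P3→P6→P8 = 2+3+9 = 14 sets the finish at 14 weeks.
Without P3→P6, P6's earliest start moves from 2 to 0.
After: P3→P4→P8 = 2+2+9 = 13 → 13 weeks.

13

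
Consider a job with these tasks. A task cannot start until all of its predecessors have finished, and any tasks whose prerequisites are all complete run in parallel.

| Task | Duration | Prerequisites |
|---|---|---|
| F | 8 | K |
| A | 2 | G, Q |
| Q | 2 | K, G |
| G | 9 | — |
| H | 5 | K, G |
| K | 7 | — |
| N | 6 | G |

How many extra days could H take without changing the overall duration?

G→N = 9+6 = 15 sets the makespan at 15 days.
H finishes as early as 14 and must finish by 15.
So H can slip 15 − 14 = 1 day.

1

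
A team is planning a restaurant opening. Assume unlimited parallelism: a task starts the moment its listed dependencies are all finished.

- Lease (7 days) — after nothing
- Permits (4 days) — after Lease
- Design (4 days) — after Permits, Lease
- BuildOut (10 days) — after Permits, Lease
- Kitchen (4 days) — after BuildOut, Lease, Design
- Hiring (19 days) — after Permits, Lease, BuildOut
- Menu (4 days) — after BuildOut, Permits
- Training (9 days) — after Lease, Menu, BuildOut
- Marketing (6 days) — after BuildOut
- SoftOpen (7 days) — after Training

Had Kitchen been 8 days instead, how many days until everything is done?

Actual critical path: Lease→Permits→BuildOut→Menu→Training→SoftOpen = 7+4+10+4+9+7 = 41 ⇒ 41 days.
Kitchen is off the critical path — its longest chain is 25 days, giving 16 of slack.
The critical path is still Lease→Permits→BuildOut→Menu→Training→SoftOpen; finish is now 41 days.

41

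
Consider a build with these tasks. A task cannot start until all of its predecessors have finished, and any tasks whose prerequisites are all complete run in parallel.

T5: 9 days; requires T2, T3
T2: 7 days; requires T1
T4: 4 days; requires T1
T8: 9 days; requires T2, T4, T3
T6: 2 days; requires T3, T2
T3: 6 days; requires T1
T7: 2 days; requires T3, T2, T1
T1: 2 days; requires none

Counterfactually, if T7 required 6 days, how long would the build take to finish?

18

Critical path before the change: T1→T2→T5 = 2+7+9 = 18 giving 18 days.
The longest path through T7 is only 11 days, so T7 has float 7.
The critical path is still T1→T2→T5; finish is now 18 days.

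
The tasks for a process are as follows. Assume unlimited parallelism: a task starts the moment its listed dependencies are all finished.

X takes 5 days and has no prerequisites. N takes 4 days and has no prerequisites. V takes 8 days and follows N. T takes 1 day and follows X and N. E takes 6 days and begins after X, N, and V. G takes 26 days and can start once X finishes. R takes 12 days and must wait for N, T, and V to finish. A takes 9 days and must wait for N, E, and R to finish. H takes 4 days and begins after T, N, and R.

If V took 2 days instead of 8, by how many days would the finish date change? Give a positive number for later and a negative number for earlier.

Baseline: N→V→R→A = 4+8+12+9 = 33 → 33 days.
V is on the critical path; changing it to 2 makes that path 27 days.
The binding chain switches to X→G = 5+26 = 31; finish 31 days.
Change in finish: 31 − 33 = -2 days.

-2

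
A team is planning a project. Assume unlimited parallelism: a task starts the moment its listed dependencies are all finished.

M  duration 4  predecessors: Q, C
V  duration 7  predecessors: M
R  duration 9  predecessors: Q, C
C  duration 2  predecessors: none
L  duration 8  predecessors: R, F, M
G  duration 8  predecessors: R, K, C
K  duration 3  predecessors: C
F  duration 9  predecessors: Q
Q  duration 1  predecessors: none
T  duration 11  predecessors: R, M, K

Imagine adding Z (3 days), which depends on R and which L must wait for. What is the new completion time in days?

Originally the plan takes 22 days.
With Z inserted, L now waits for max(R, F, M, Z).
New critical path: C→R→Z→L = 2+9+3+8 = 22 ⇒ 22 days.

22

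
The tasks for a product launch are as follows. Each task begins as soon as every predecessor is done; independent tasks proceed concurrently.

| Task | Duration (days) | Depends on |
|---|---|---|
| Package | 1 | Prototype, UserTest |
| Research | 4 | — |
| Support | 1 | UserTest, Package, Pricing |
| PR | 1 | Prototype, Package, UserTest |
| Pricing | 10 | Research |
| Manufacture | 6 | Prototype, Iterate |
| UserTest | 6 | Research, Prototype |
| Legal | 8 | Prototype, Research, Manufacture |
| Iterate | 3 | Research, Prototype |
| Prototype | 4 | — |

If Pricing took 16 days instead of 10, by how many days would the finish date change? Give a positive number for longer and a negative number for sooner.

Baseline: Research→Iterate→Manufacture→Legal = 4+3+6+8 = 21 → 21 days.
The longest path through Pricing is only 15 days, so Pricing has float 6.
No other chain overtakes it, so the finish is 21 days.
Change in finish: 21 − 21 = +0 days.

0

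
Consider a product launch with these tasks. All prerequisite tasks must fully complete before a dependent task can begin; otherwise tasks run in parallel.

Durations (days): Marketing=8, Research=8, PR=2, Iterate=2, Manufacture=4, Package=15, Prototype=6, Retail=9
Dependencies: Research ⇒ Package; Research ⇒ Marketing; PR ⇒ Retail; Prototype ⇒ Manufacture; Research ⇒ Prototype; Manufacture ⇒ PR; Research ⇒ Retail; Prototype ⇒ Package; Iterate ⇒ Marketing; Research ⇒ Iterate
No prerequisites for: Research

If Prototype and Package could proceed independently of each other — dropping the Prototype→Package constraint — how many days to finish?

29

With the dependency in place, Research→Prototype→Manufacture→PR→Retail = 8+6+4+2+9 = 29 sets the finish at 29 days.
Without Prototype→Package, Package's earliest start moves from 14 to 8.
After: Research→Prototype→Manufacture→PR→Retail = 8+6+4+2+9 = 29 → 29 days.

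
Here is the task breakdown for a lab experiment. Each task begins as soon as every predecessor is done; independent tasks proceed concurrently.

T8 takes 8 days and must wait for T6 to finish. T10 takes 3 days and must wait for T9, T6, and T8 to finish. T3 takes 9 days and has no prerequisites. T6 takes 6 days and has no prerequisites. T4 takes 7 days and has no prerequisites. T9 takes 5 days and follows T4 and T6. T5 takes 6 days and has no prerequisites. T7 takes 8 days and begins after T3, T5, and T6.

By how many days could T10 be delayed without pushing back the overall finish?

0

The longest chain is T3→T7 = 9+8 = 17; overall finish 17 days.
The longest chain containing T10 totals 17 days.
Float = 17 − 17 = 0.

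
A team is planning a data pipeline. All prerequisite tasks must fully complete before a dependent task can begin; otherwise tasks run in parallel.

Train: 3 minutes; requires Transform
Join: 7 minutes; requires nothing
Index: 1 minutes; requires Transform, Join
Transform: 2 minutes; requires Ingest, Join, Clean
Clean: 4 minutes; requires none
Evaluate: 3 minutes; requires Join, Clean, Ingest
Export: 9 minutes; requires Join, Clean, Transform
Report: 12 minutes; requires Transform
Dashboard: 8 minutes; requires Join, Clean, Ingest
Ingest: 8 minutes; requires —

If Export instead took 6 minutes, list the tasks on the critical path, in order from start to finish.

Ingest, Transform, Report

As given, the longest chain is Ingest→Transform→Report = 8+2+12 = 22, so the finish is 22 minutes.
The longest path through Export is only 19 minutes, so Export has float 3.
The critical path is still Ingest→Transform→Report; finish is now 22 minutes.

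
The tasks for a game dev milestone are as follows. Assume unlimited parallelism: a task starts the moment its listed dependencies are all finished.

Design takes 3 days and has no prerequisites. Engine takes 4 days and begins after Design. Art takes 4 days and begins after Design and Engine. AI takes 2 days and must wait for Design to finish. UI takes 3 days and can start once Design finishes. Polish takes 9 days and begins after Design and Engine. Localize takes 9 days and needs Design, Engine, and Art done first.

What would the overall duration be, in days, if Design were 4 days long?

21

Actual critical path: Design→Engine→Art→Localize = 3+4+4+9 = 20 ⇒ 20 days.
Design is on the critical path; changing it to 4 makes that path 21 days.
No other chain overtakes it, so the finish is 21 days.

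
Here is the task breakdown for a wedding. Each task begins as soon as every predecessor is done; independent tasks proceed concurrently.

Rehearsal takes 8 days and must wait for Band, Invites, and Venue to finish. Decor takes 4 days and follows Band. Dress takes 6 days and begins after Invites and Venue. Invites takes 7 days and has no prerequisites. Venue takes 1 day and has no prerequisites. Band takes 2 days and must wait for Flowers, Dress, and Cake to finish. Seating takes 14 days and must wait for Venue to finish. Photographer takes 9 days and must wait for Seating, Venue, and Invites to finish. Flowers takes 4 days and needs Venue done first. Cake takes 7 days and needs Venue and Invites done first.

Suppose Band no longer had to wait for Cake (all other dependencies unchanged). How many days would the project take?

Original critical path: Venue→Seating→Photographer = 1+14+9 = 24 ⇒ 24 days.
Without Cake→Band, Band's earliest start moves from 14 to 13.
The longest chain is now Venue→Seating→Photographer = 1+14+9 = 24, so the project takes 24 days.

24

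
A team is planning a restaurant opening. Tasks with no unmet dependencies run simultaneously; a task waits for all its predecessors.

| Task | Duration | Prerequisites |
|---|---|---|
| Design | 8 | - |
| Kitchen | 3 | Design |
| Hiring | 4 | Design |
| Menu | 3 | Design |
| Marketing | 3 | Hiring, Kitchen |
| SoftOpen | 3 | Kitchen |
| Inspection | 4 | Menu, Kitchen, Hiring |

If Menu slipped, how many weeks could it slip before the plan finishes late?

1

Critical path: Design→Hiring→Inspection = 8+4+4 = 16, so the finish is 16 weeks.
Menu finishes as early as 11 and must finish by 12.
So Menu can slip 12 − 11 = 1 week.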